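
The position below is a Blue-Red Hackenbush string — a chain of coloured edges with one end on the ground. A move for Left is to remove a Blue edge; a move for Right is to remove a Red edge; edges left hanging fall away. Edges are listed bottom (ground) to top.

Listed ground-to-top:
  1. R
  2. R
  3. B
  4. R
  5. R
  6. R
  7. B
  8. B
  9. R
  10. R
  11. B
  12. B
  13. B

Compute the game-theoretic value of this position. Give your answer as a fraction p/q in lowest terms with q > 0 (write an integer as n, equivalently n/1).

-3889/2048

v(R) = { none | 0 } gives -1
v(RR) = { none | -1 0 } gives -2
v(RRB) = { -2 | -1 0 } gives -3/2
v(RRBR) = { -2 | -3/2 -1 0 } gives -7/4
v(RRBRR) = { -2 | -7/4 -3/2 -1 0 } gives -15/8
v(RRBRRR) = { -2 | -15/8 -7/4 -3/2 -1 0 } gives -31/16
v(RRBRRRB) = { -2 -31/16 | -15/8 -7/4 -3/2 -1 0 } gives -61/32
v(RRBRRRBB) = { -2 -31/16 -61/32 | -15/8 -7/4 -3/2 -1 0 } gives -121/64
v(RRBRRRBBR) = { -2 -31/16 -61/32 | -121/64 -15/8 -7/4 -3/2 -1 0 } gives -243/128
v(RRBRRRBBRR) = { -2 -31/16 -61/32 | -243/128 -121/64 -15/8 -7/4 -3/2 -1 0 } gives -487/256
v(RRBRRRBBRRB) = { -2 -31/16 -61/32 -487/256 | -243/128 -121/64 -15/8 -7/4 -3/2 -1 0 } gives -973/512
v(RRBRRRBBRRBB) = { -2 -31/16 -61/32 -487/256 -973/512 | -243/128 -121/64 -15/8 -7/4 -3/2 -1 0 } gives -1945/1024
v(RRBRRRBBRRBBB) = { -2 -31/16 -61/32 -487/256 -973/512 -1945/1024 | -243/128 -121/64 -15/8 -7/4 -3/2 -1 0 } gives -3889/2048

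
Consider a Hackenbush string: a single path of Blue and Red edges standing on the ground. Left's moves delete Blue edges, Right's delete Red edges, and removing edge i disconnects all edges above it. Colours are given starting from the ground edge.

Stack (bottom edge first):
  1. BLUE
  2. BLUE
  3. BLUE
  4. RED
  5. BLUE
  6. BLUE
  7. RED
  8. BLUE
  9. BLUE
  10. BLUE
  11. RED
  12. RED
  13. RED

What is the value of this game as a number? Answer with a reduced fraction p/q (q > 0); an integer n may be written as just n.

2929/1024

G(B) = { 0 | — } — 1
G(BB) = { 0 1 | — } — 2
G(BBB) = { 0 1 2 | — } — 3
G(BBBR) = { 0 1 2 | 3 } — 5/2
G(BBBRB) = { 0 1 2 5/2 | 3 } — 11/4
G(BBBRBB) = { 0 1 2 5/2 11/4 | 3 } — 23/8
G(BBBRBBR) = { 0 1 2 5/2 11/4 | 23/8 3 } — 45/16
G(BBBRBBRB) = { 0 1 2 5/2 11/4 45/16 | 23/8 3 } — 91/32
G(BBBRBBRBB) = { 0 1 2 5/2 11/4 45/16 91/32 | 23/8 3 } — 183/64
G(BBBRBBRBBB) = { 0 1 2 5/2 11/4 45/16 91/32 183/64 | 23/8 3 } — 367/128
G(BBBRBBRBBBR) = { 0 1 2 5/2 11/4 45/16 91/32 183/64 | 367/128 23/8 3 } — 733/256
G(BBBRBBRBBBRR) = { 0 1 2 5/2 11/4 45/16 91/32 183/64 | 733/256 367/128 23/8 3 } — 1465/512
G(BBBRBBRBBBRRR) = { 0 1 2 5/2 11/4 45/16 91/32 183/64 | 1465/512 733/256 367/128 23/8 3 } — 2929/1024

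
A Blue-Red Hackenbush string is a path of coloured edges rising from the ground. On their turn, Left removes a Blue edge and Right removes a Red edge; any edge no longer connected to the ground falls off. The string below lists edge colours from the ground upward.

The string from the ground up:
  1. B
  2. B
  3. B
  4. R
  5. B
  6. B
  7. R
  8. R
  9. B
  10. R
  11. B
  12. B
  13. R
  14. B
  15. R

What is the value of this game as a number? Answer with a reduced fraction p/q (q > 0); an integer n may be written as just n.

11445/4096

step 1: add B to get B; options L={ 0 } R={ — } gives 1
step 2: add B to get BB; options L={ 0; 1 } R={ — } gives 2
step 3: add B to get BBB; options L={ 0; 1; 2 } R={ — } gives 3
step 4: add R to get BBBR; options L={ 0; 1; 2 } R={ 3 } gives 5/2
step 5: add B to get BBBRB; options L={ 0; 1; 2; 5/2 } R={ 3 } gives 11/4
step 6: add B to get BBBRBB; options L={ 0; 1; 2; 5/2; 11/4 } R={ 3 } gives 23/8
step 7: add R to get BBBRBBR; options L={ 0; 1; 2; 5/2; 11/4 } R={ 23/8; 3 } gives 45/16
step 8: add R to get BBBRBBRR; options L={ 0; 1; 2; 5/2; 11/4 } R={ 45/16; 23/8; 3 } gives 89/32
step 9: add B to get BBBRBBRRB; options L={ 0; 1; 2; 5/2; 11/4; 89/32 } R={ 45/16; 23/8; 3 } gives 179/64
step 10: add R to get BBBRBBRRBR; options L={ 0; 1; 2; 5/2; 11/4; 89/32 } R={ 179/64; 45/16; 23/8; 3 } gives 357/128
step 11: add B to get BBBRBBRRBRB; options L={ 0; 1; 2; 5/2; 11/4; 89/32; 357/128 } R={ 179/64; 45/16; 23/8; 3 } gives 715/256
step 12: add B to get BBBRBBRRBRBB; options L={ 0; 1; 2; 5/2; 11/4; 89/32; 357/128; 715/256 } R={ 179/64; 45/16; 23/8; 3 } gives 1431/512
step 13: add R to get BBBRBBRRBRBBR; options L={ 0; 1; 2; 5/2; 11/4; 89/32; 357/128; 715/256 } R={ 1431/512; 179/64; 45/16; 23/8; 3 } gives 2861/1024
step 14: add B to get BBBRBBRRBRBBRB; options L={ 0; 1; 2; 5/2; 11/4; 89/32; 357/128; 715/256; 2861/1024 } R={ 1431/512; 179/64; 45/16; 23/8; 3 } gives 5723/2048
step 15: add R to get BBBRBBRRBRBBRBR; options L={ 0; 1; 2; 5/2; 11/4; 89/32; 357/128; 715/256; 2861/1024 } R={ 5723/2048; 1431/512; 179/64; 45/16; 23/8; 3 } gives 11445/4096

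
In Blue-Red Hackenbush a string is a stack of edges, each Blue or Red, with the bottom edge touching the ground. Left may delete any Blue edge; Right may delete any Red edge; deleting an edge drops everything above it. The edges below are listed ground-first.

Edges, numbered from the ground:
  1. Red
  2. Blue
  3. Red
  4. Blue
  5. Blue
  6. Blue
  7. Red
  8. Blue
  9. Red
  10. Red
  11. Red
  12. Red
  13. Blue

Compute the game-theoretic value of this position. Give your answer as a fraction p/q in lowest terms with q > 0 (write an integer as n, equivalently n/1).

Recurse on prefixes of the 13-edge string Red Blue Red Blue Blue Blue Red Blue Red Red Red Red Blue:
val_1 [R]  L=[—]  R=[0]  => -1
val_2 [RB]  L=[-1]  R=[0]  => -1/2
val_3 [RBR]  L=[-1]  R=[-1/2,0]  => -3/4
val_4 [RBRB]  L=[-1,-3/4]  R=[-1/2,0]  => -5/8
val_5 [RBRBB]  L=[-1,-3/4,-5/8]  R=[-1/2,0]  => -9/16
val_6 [RBRBBB]  L=[-1,-3/4,-5/8,-9/16]  R=[-1/2,0]  => -17/32
val_7 [RBRBBBR]  L=[-1,-3/4,-5/8,-9/16]  R=[-17/32,-1/2,0]  => -35/64
val_8 [RBRBBBRB]  L=[-1,-3/4,-5/8,-9/16,-35/64]  R=[-17/32,-1/2,0]  => -69/128
val_9 [RBRBBBRBR]  L=[-1,-3/4,-5/8,-9/16,-35/64]  R=[-69/128,-17/32,-1/2,0]  => -139/256
val_10 [RBRBBBRBRR]  L=[-1,-3/4,-5/8,-9/16,-35/64]  R=[-139/256,-69/128,-17/32,-1/2,0]  => -279/512
val_11 [RBRBBBRBRRR]  L=[-1,-3/4,-5/8,-9/16,-35/64]  R=[-279/512,-139/256,-69/128,-17/32,-1/2,0]  => -559/1024
val_12 [RBRBBBRBRRRR]  L=[-1,-3/4,-5/8,-9/16,-35/64]  R=[-559/1024,-279/512,-139/256,-69/128,-17/32,-1/2,0]  => -1119/2048
val_13 [RBRBBBRBRRRRB]  L=[-1,-3/4,-5/8,-9/16,-35/64,-1119/2048]  R=[-559/1024,-279/512,-139/256,-69/128,-17/32,-1/2,0]  => -2237/4096

-2237/4096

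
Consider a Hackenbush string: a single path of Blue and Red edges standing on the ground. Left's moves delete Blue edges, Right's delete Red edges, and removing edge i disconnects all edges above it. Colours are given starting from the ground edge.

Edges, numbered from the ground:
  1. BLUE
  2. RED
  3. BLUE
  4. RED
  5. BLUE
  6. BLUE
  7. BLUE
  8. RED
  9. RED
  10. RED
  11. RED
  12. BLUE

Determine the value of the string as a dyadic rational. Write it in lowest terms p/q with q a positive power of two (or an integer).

B: Left { 0 }, Right { none } => simplest 1
BR: Left { 0 }, Right { 1 } => simplest 1/2
BRB: Left { 0; 1/2 }, Right { 1 } => simplest 3/4
BRBR: Left { 0; 1/2 }, Right { 3/4; 1 } => simplest 5/8
BRBRB: Left { 0; 1/2; 5/8 }, Right { 3/4; 1 } => simplest 11/16
BRBRBB: Left { 0; 1/2; 5/8; 11/16 }, Right { 3/4; 1 } => simplest 23/32
BRBRBBB: Left { 0; 1/2; 5/8; 11/16; 23/32 }, Right { 3/4; 1 } => simplest 47/64
BRBRBBBR: Left { 0; 1/2; 5/8; 11/16; 23/32 }, Right { 47/64; 3/4; 1 } => simplest 93/128
BRBRBBBRR: Left { 0; 1/2; 5/8; 11/16; 23/32 }, Right { 93/128; 47/64; 3/4; 1 } => simplest 185/256
BRBRBBBRRR: Left { 0; 1/2; 5/8; 11/16; 23/32 }, Right { 185/256; 93/128; 47/64; 3/4; 1 } => simplest 369/512
BRBRBBBRRRR: Left { 0; 1/2; 5/8; 11/16; 23/32 }, Right { 369/512; 185/256; 93/128; 47/64; 3/4; 1 } => simplest 737/1024
BRBRBBBRRRRB: Left { 0; 1/2; 5/8; 11/16; 23/32; 737/1024 }, Right { 369/512; 185/256; 93/128; 47/64; 3/4; 1 } => simplest 1475/2048

1475/2048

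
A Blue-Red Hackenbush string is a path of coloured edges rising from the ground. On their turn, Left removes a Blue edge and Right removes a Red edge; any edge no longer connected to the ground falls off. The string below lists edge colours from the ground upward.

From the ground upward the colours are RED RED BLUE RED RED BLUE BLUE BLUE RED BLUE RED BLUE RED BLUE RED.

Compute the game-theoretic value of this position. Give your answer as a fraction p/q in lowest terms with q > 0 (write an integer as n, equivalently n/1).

R: Left { · }, Right { 0 } -> simplest -1
RR: Left { · }, Right { -1 0 } -> simplest -2
RRB: Left { -2 }, Right { -1 0 } -> simplest -3/2
RRBR: Left { -2 }, Right { -3/2 -1 0 } -> simplest -7/4
RRBRR: Left { -2 }, Right { -7/4 -3/2 -1 0 } -> simplest -15/8
RRBRRB: Left { -2 -15/8 }, Right { -7/4 -3/2 -1 0 } -> simplest -29/16
RRBRRBB: Left { -2 -15/8 -29/16 }, Right { -7/4 -3/2 -1 0 } -> simplest -57/32
RRBRRBBB: Left { -2 -15/8 -29/16 -57/32 }, Right { -7/4 -3/2 -1 0 } -> simplest -113/64
RRBRRBBBR: Left { -2 -15/8 -29/16 -57/32 }, Right { -113/64 -7/4 -3/2 -1 0 } -> simplest -227/128
RRBRRBBBRB: Left { -2 -15/8 -29/16 -57/32 -227/128 }, Right { -113/64 -7/4 -3/2 -1 0 } -> simplest -453/256
RRBRRBBBRBR: Left { -2 -15/8 -29/16 -57/32 -227/128 }, Right { -453/256 -113/64 -7/4 -3/2 -1 0 } -> simplest -907/512
RRBRRBBBRBRB: Left { -2 -15/8 -29/16 -57/32 -227/128 -907/512 }, Right { -453/256 -113/64 -7/4 -3/2 -1 0 } -> simplest -1813/1024
RRBRRBBBRBRBR: Left { -2 -15/8 -29/16 -57/32 -227/128 -907/512 }, Right { -1813/1024 -453/256 -113/64 -7/4 -3/2 -1 0 } -> simplest -3627/2048
RRBRRBBBRBRBRB: Left { -2 -15/8 -29/16 -57/32 -227/128 -907/512 -3627/2048 }, Right { -1813/1024 -453/256 -113/64 -7/4 -3/2 -1 0 } -> simplest -7253/4096
RRBRRBBBRBRBRBR: Left { -2 -15/8 -29/16 -57/32 -227/128 -907/512 -3627/2048 }, Right { -7253/4096 -1813/1024 -453/256 -113/64 -7/4 -3/2 -1 0 } -> simplest -14507/8192

-14507/8192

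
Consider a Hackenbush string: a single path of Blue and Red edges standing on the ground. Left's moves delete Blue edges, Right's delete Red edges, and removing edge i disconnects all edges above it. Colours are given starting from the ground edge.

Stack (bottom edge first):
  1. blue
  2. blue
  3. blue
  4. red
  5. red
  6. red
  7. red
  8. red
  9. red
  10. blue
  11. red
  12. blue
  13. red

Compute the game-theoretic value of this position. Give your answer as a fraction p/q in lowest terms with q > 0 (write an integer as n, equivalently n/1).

Prefix values for blue blue blue red red red red red red blue red blue red via {L|R} + simplicity:
edge 1 of 13 (blue): { 0 |  } -> 1
edge 2 of 13 (blue): { 0; 1 |  } -> 2
edge 3 of 13 (blue): { 0; 1; 2 |  } -> 3
edge 4 of 13 (red): { 0; 1; 2 | 3 } -> 5/2
edge 5 of 13 (red): { 0; 1; 2 | 5/2; 3 } -> 9/4
edge 6 of 13 (red): { 0; 1; 2 | 9/4; 5/2; 3 } -> 17/8
edge 7 of 13 (red): { 0; 1; 2 | 17/8; 9/4; 5/2; 3 } -> 33/16
edge 8 of 13 (red): { 0; 1; 2 | 33/16; 17/8; 9/4; 5/2; 3 } -> 65/32
edge 9 of 13 (red): { 0; 1; 2 | 65/32; 33/16; 17/8; 9/4; 5/2; 3 } -> 129/64
edge 10 of 13 (blue): { 0; 1; 2; 129/64 | 65/32; 33/16; 17/8; 9/4; 5/2; 3 } -> 259/128
edge 11 of 13 (red): { 0; 1; 2; 129/64 | 259/128; 65/32; 33/16; 17/8; 9/4; 5/2; 3 } -> 517/256
edge 12 of 13 (blue): { 0; 1; 2; 129/64; 517/256 | 259/128; 65/32; 33/16; 17/8; 9/4; 5/2; 3 } -> 1035/512
edge 13 of 13 (red): { 0; 1; 2; 129/64; 517/256 | 1035/512; 259/128; 65/32; 33/16; 17/8; 9/4; 5/2; 3 } -> 2069/1024

2069/1024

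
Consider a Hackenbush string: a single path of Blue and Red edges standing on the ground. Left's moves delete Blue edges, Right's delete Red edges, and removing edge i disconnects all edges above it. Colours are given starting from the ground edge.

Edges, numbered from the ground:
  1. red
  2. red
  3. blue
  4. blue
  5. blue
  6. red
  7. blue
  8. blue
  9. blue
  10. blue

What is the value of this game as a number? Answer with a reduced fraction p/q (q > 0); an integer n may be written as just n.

Recurse on prefixes of the 10-edge string red red blue blue blue red blue blue blue blue:
v_1 [r]  L=[·]  R=[0]  — -1
v_2 [rr]  L=[·]  R=[-1,0]  — -2
v_3 [rrb]  L=[-2]  R=[-1,0]  — -3/2
v_4 [rrbb]  L=[-2,-3/2]  R=[-1,0]  — -5/4
v_5 [rrbbb]  L=[-2,-3/2,-5/4]  R=[-1,0]  — -9/8
v_6 [rrbbbr]  L=[-2,-3/2,-5/4]  R=[-9/8,-1,0]  — -19/16
v_7 [rrbbbrb]  L=[-2,-3/2,-5/4,-19/16]  R=[-9/8,-1,0]  — -37/32
v_8 [rrbbbrbb]  L=[-2,-3/2,-5/4,-19/16,-37/32]  R=[-9/8,-1,0]  — -73/64
v_9 [rrbbbrbbb]  L=[-2,-3/2,-5/4,-19/16,-37/32,-73/64]  R=[-9/8,-1,0]  — -145/128
v_10 [rrbbbrbbbb]  L=[-2,-3/2,-5/4,-19/16,-37/32,-73/64,-145/128]  R=[-9/8,-1,0]  — -289/256

-289/256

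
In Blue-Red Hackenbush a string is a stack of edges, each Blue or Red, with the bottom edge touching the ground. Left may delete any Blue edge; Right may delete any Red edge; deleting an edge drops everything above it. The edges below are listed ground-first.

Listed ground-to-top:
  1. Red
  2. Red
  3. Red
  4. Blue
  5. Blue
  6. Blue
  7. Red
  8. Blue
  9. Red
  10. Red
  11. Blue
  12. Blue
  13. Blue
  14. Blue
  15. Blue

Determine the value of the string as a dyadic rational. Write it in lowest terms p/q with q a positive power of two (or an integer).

-8897/4096

value(R) = { (no moves) | 0 } → -1
value(RR) = { (no moves) | -1 0 } → -2
value(RRR) = { (no moves) | -2 -1 0 } → -3
value(RRRB) = { -3 | -2 -1 0 } → -5/2
value(RRRBB) = { -3 -5/2 | -2 -1 0 } → -9/4
value(RRRBBB) = { -3 -5/2 -9/4 | -2 -1 0 } → -17/8
value(RRRBBBR) = { -3 -5/2 -9/4 | -17/8 -2 -1 0 } → -35/16
value(RRRBBBRB) = { -3 -5/2 -9/4 -35/16 | -17/8 -2 -1 0 } → -69/32
value(RRRBBBRBR) = { -3 -5/2 -9/4 -35/16 | -69/32 -17/8 -2 -1 0 } → -139/64
value(RRRBBBRBRR) = { -3 -5/2 -9/4 -35/16 | -139/64 -69/32 -17/8 -2 -1 0 } → -279/128
value(RRRBBBRBRRB) = { -3 -5/2 -9/4 -35/16 -279/128 | -139/64 -69/32 -17/8 -2 -1 0 } → -557/256
value(RRRBBBRBRRBB) = { -3 -5/2 -9/4 -35/16 -279/128 -557/256 | -139/64 -69/32 -17/8 -2 -1 0 } → -1113/512
value(RRRBBBRBRRBBB) = { -3 -5/2 -9/4 -35/16 -279/128 -557/256 -1113/512 | -139/64 -69/32 -17/8 -2 -1 0 } → -2225/1024
value(RRRBBBRBRRBBBB) = { -3 -5/2 -9/4 -35/16 -279/128 -557/256 -1113/512 -2225/1024 | -139/64 -69/32 -17/8 -2 -1 0 } → -4449/2048
value(RRRBBBRBRRBBBBB) = { -3 -5/2 -9/4 -35/16 -279/128 -557/256 -1113/512 -2225/1024 -4449/2048 | -139/64 -69/32 -17/8 -2 -1 0 } → -8897/4096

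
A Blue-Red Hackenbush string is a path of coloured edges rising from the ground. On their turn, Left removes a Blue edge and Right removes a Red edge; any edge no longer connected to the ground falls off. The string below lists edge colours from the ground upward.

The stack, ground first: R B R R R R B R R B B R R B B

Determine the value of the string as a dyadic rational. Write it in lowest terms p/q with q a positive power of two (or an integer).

R: Left { (no moves) }, Right { 0 } → simplest -1
RB: Left { -1 }, Right { 0 } → simplest -1/2
RBR: Left { -1 }, Right { -1/2,0 } → simplest -3/4
RBRR: Left { -1 }, Right { -3/4,-1/2,0 } → simplest -7/8
RBRRR: Left { -1 }, Right { -7/8,-3/4,-1/2,0 } → simplest -15/16
RBRRRR: Left { -1 }, Right { -15/16,-7/8,-3/4,-1/2,0 } → simplest -31/32
RBRRRRB: Left { -1,-31/32 }, Right { -15/16,-7/8,-3/4,-1/2,0 } → simplest -61/64
RBRRRRBR: Left { -1,-31/32 }, Right { -61/64,-15/16,-7/8,-3/4,-1/2,0 } → simplest -123/128
RBRRRRBRR: Left { -1,-31/32 }, Right { -123/128,-61/64,-15/16,-7/8,-3/4,-1/2,0 } → simplest -247/256
RBRRRRBRRB: Left { -1,-31/32,-247/256 }, Right { -123/128,-61/64,-15/16,-7/8,-3/4,-1/2,0 } → simplest -493/512
RBRRRRBRRBB: Left { -1,-31/32,-247/256,-493/512 }, Right { -123/128,-61/64,-15/16,-7/8,-3/4,-1/2,0 } → simplest -985/1024
RBRRRRBRRBBR: Left { -1,-31/32,-247/256,-493/512 }, Right { -985/1024,-123/128,-61/64,-15/16,-7/8,-3/4,-1/2,0 } → simplest -1971/2048
RBRRRRBRRBBRR: Left { -1,-31/32,-247/256,-493/512 }, Right { -1971/2048,-985/1024,-123/128,-61/64,-15/16,-7/8,-3/4,-1/2,0 } → simplest -3943/4096
RBRRRRBRRBBRRB: Left { -1,-31/32,-247/256,-493/512,-3943/4096 }, Right { -1971/2048,-985/1024,-123/128,-61/64,-15/16,-7/8,-3/4,-1/2,0 } → simplest -7885/8192
RBRRRRBRRBBRRBB: Left { -1,-31/32,-247/256,-493/512,-3943/4096,-7885/8192 }, Right { -1971/2048,-985/1024,-123/128,-61/64,-15/16,-7/8,-3/4,-1/2,0 } → simplest -15769/16384

-15769/16384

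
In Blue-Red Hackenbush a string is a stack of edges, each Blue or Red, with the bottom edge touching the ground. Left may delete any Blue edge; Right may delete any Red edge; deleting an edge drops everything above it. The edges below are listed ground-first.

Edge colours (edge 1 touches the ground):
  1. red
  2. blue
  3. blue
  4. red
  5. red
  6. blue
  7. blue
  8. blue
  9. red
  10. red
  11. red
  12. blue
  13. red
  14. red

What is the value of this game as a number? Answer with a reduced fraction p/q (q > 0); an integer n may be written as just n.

g(r) = { none | 0 } so -1
g(rb) = { -1 | 0 } so -1/2
g(rbb) = { -1; -1/2 | 0 } so -1/4
g(rbbr) = { -1; -1/2 | -1/4; 0 } so -3/8
g(rbbrr) = { -1; -1/2 | -3/8; -1/4; 0 } so -7/16
g(rbbrrb) = { -1; -1/2; -7/16 | -3/8; -1/4; 0 } so -13/32
g(rbbrrbb) = { -1; -1/2; -7/16; -13/32 | -3/8; -1/4; 0 } so -25/64
g(rbbrrbbb) = { -1; -1/2; -7/16; -13/32; -25/64 | -3/8; -1/4; 0 } so -49/128
g(rbbrrbbbr) = { -1; -1/2; -7/16; -13/32; -25/64 | -49/128; -3/8; -1/4; 0 } so -99/256
g(rbbrrbbbrr) = { -1; -1/2; -7/16; -13/32; -25/64 | -99/256; -49/128; -3/8; -1/4; 0 } so -199/512
g(rbbrrbbbrrr) = { -1; -1/2; -7/16; -13/32; -25/64 | -199/512; -99/256; -49/128; -3/8; -1/4; 0 } so -399/1024
g(rbbrrbbbrrrb) = { -1; -1/2; -7/16; -13/32; -25/64; -399/1024 | -199/512; -99/256; -49/128; -3/8; -1/4; 0 } so -797/2048
g(rbbrrbbbrrrbr) = { -1; -1/2; -7/16; -13/32; -25/64; -399/1024 | -797/2048; -199/512; -99/256; -49/128; -3/8; -1/4; 0 } so -1595/4096
g(rbbrrbbbrrrbrr) = { -1; -1/2; -7/16; -13/32; -25/64; -399/1024 | -1595/4096; -797/2048; -199/512; -99/256; -49/128; -3/8; -1/4; 0 } so -3191/8192

-3191/8192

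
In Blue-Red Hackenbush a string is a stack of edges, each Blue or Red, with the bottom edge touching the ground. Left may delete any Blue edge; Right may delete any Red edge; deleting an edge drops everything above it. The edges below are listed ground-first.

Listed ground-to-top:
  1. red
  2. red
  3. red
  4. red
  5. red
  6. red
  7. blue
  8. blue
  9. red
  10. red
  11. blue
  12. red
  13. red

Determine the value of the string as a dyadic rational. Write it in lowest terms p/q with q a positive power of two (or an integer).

Build value(s[:k]) for k = 1..13, string s = red red red red red red blue blue red red blue red red.
1 of 13 · r · max L −∞ · min R 0 — -1
2 of 13 · rr · max L −∞ · min R -1 — -2
3 of 13 · rrr · max L −∞ · min R -2 — -3
4 of 13 · rrrr · max L −∞ · min R -3 — -4
5 of 13 · rrrrr · max L −∞ · min R -4 — -5
6 of 13 · rrrrrr · max L −∞ · min R -5 — -6
7 of 13 · rrrrrrb · max L -6 · min R -5 — -11/2
8 of 13 · rrrrrrbb · max L -11/2 · min R -5 — -21/4
9 of 13 · rrrrrrbbr · max L -11/2 · min R -21/4 — -43/8
10 of 13 · rrrrrrbbrr · max L -11/2 · min R -43/8 — -87/16
11 of 13 · rrrrrrbbrrb · max L -87/16 · min R -43/8 — -173/32
12 of 13 · rrrrrrbbrrbr · max L -87/16 · min R -173/32 — -347/64
13 of 13 · rrrrrrbbrrbrr · max L -87/16 · min R -347/64 — -695/128

-695/128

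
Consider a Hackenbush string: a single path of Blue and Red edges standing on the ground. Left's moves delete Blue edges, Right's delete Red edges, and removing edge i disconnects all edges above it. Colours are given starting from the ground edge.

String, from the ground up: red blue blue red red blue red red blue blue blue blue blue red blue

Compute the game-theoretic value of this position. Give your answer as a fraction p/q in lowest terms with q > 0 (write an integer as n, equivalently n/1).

-6917/16384

1 of 15 · r · max L −∞ · min R 0 = -1
2 of 15 · rb · max L -1 · min R 0 = -1/2
3 of 15 · rbb · max L -1/2 · min R 0 = -1/4
4 of 15 · rbbr · max L -1/2 · min R -1/4 = -3/8
5 of 15 · rbbrr · max L -1/2 · min R -3/8 = -7/16
6 of 15 · rbbrrb · max L -7/16 · min R -3/8 = -13/32
7 of 15 · rbbrrbr · max L -7/16 · min R -13/32 = -27/64
8 of 15 · rbbrrbrr · max L -7/16 · min R -27/64 = -55/128
9 of 15 · rbbrrbrrb · max L -55/128 · min R -27/64 = -109/256
10 of 15 · rbbrrbrrbb · max L -109/256 · min R -27/64 = -217/512
11 of 15 · rbbrrbrrbbb · max L -217/512 · min R -27/64 = -433/1024
12 of 15 · rbbrrbrrbbbb · max L -433/1024 · min R -27/64 = -865/2048
13 of 15 · rbbrrbrrbbbbb · max L -865/2048 · min R -27/64 = -1729/4096
14 of 15 · rbbrrbrrbbbbbr · max L -865/2048 · min R -1729/4096 = -3459/8192
15 of 15 · rbbrrbrrbbbbbrb · max L -3459/8192 · min R -1729/4096 = -6917/16384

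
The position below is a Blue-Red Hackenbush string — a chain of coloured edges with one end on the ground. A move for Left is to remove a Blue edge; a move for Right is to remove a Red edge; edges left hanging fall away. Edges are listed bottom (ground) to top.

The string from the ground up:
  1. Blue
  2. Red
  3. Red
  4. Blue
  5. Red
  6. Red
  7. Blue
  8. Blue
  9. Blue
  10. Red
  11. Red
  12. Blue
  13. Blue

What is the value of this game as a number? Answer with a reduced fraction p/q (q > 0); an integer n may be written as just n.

1255/4096

Prefix values for Blue Red Red Blue Red Red Blue Blue Blue Red Red Blue Blue via {L|R} + simplicity:
step 1: add Blue to get B; options L={ 0 } R={ (no moves) } -> 1
step 2: add Red to get BR; options L={ 0 } R={ 1 } -> 1/2
step 3: add Red to get BRR; options L={ 0 } R={ 1/2; 1 } -> 1/4
step 4: add Blue to get BRRB; options L={ 0; 1/4 } R={ 1/2; 1 } -> 3/8
step 5: add Red to get BRRBR; options L={ 0; 1/4 } R={ 3/8; 1/2; 1 } -> 5/16
step 6: add Red to get BRRBRR; options L={ 0; 1/4 } R={ 5/16; 3/8; 1/2; 1 } -> 9/32
step 7: add Blue to get BRRBRRB; options L={ 0; 1/4; 9/32 } R={ 5/16; 3/8; 1/2; 1 } -> 19/64
step 8: add Blue to get BRRBRRBB; options L={ 0; 1/4; 9/32; 19/64 } R={ 5/16; 3/8; 1/2; 1 } -> 39/128
step 9: add Blue to get BRRBRRBBB; options L={ 0; 1/4; 9/32; 19/64; 39/128 } R={ 5/16; 3/8; 1/2; 1 } -> 79/256
step 10: add Red to get BRRBRRBBBR; options L={ 0; 1/4; 9/32; 19/64; 39/128 } R={ 79/256; 5/16; 3/8; 1/2; 1 } -> 157/512
step 11: add Red to get BRRBRRBBBRR; options L={ 0; 1/4; 9/32; 19/64; 39/128 } R={ 157/512; 79/256; 5/16; 3/8; 1/2; 1 } -> 313/1024
step 12: add Blue to get BRRBRRBBBRRB; options L={ 0; 1/4; 9/32; 19/64; 39/128; 313/1024 } R={ 157/512; 79/256; 5/16; 3/8; 1/2; 1 } -> 627/2048
step 13: add Blue to get BRRBRRBBBRRBB; options L={ 0; 1/4; 9/32; 19/64; 39/128; 313/1024; 627/2048 } R={ 157/512; 79/256; 5/16; 3/8; 1/2; 1 } -> 1255/4096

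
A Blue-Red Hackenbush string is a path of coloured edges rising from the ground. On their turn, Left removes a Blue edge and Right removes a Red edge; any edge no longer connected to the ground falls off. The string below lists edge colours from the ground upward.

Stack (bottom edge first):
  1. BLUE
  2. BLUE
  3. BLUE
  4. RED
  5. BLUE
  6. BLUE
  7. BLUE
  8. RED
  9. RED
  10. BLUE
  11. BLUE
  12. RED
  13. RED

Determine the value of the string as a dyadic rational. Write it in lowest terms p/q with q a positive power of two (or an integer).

2969/1024

Build val(s[:k]) for k = 1..13, string s = BLUE BLUE BLUE RED BLUE BLUE BLUE RED RED BLUE BLUE RED RED.
step 1: add BLUE to get B; options L={ 0 } R={ ∅ } = 1
step 2: add BLUE to get BB; options L={ 0, 1 } R={ ∅ } = 2
step 3: add BLUE to get BBB; options L={ 0, 1, 2 } R={ ∅ } = 3
step 4: add RED to get BBBR; options L={ 0, 1, 2 } R={ 3 } = 5/2
step 5: add BLUE to get BBBRB; options L={ 0, 1, 2, 5/2 } R={ 3 } = 11/4
step 6: add BLUE to get BBBRBB; options L={ 0, 1, 2, 5/2, 11/4 } R={ 3 } = 23/8
step 7: add BLUE to get BBBRBBB; options L={ 0, 1, 2, 5/2, 11/4, 23/8 } R={ 3 } = 47/16
step 8: add RED to get BBBRBBBR; options L={ 0, 1, 2, 5/2, 11/4, 23/8 } R={ 47/16, 3 } = 93/32
step 9: add RED to get BBBRBBBRR; options L={ 0, 1, 2, 5/2, 11/4, 23/8 } R={ 93/32, 47/16, 3 } = 185/64
step 10: add BLUE to get BBBRBBBRRB; options L={ 0, 1, 2, 5/2, 11/4, 23/8, 185/64 } R={ 93/32, 47/16, 3 } = 371/128
step 11: add BLUE to get BBBRBBBRRBB; options L={ 0, 1, 2, 5/2, 11/4, 23/8, 185/64, 371/128 } R={ 93/32, 47/16, 3 } = 743/256
step 12: add RED to get BBBRBBBRRBBR; options L={ 0, 1, 2, 5/2, 11/4, 23/8, 185/64, 371/128 } R={ 743/256, 93/32, 47/16, 3 } = 1485/512
step 13: add RED to get BBBRBBBRRBBRR; options L={ 0, 1, 2, 5/2, 11/4, 23/8, 185/64, 371/128 } R={ 1485/512, 743/256, 93/32, 47/16, 3 } = 2969/1024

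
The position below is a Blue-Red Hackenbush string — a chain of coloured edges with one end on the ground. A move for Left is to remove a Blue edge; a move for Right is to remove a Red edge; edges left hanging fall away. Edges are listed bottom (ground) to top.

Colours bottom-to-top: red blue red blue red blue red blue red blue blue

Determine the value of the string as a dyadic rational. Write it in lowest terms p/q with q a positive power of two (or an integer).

step 1: add red to get r; options L={ — } R={ 0 } so -1
step 2: add blue to get rb; options L={ -1 } R={ 0 } so -1/2
step 3: add red to get rbr; options L={ -1 } R={ -1/2, 0 } so -3/4
step 4: add blue to get rbrb; options L={ -1, -3/4 } R={ -1/2, 0 } so -5/8
step 5: add red to get rbrbr; options L={ -1, -3/4 } R={ -5/8, -1/2, 0 } so -11/16
step 6: add blue to get rbrbrb; options L={ -1, -3/4, -11/16 } R={ -5/8, -1/2, 0 } so -21/32
step 7: add red to get rbrbrbr; options L={ -1, -3/4, -11/16 } R={ -21/32, -5/8, -1/2, 0 } so -43/64
step 8: add blue to get rbrbrbrb; options L={ -1, -3/4, -11/16, -43/64 } R={ -21/32, -5/8, -1/2, 0 } so -85/128
step 9: add red to get rbrbrbrbr; options L={ -1, -3/4, -11/16, -43/64 } R={ -85/128, -21/32, -5/8, -1/2, 0 } so -171/256
step 10: add blue to get rbrbrbrbrb; options L={ -1, -3/4, -11/16, -43/64, -171/256 } R={ -85/128, -21/32, -5/8, -1/2, 0 } so -341/512
step 11: add blue to get rbrbrbrbrbb; options L={ -1, -3/4, -11/16, -43/64, -171/256, -341/512 } R={ -85/128, -21/32, -5/8, -1/2, 0 } so -681/1024

-681/1024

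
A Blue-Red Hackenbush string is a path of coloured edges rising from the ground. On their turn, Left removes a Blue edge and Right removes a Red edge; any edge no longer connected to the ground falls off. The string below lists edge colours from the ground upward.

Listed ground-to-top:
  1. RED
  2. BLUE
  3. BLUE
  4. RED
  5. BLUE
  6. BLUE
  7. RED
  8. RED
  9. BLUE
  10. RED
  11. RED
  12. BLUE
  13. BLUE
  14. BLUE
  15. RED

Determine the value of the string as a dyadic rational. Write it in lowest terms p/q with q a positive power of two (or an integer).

Prefix values for RED BLUE BLUE RED BLUE BLUE RED RED BLUE RED RED BLUE BLUE BLUE RED via {L|R} + simplicity:
1 of 15 · R · max L −∞ · min R 0 => -1
2 of 15 · RB · max L -1 · min R 0 => -1/2
3 of 15 · RBB · max L -1/2 · min R 0 => -1/4
4 of 15 · RBBR · max L -1/2 · min R -1/4 => -3/8
5 of 15 · RBBRB · max L -3/8 · min R -1/4 => -5/16
6 of 15 · RBBRBB · max L -5/16 · min R -1/4 => -9/32
7 of 15 · RBBRBBR · max L -5/16 · min R -9/32 => -19/64
8 of 15 · RBBRBBRR · max L -5/16 · min R -19/64 => -39/128
9 of 15 · RBBRBBRRB · max L -39/128 · min R -19/64 => -77/256
10 of 15 · RBBRBBRRBR · max L -39/128 · min R -77/256 => -155/512
11 of 15 · RBBRBBRRBRR · max L -39/128 · min R -155/512 => -311/1024
12 of 15 · RBBRBBRRBRRB · max L -311/1024 · min R -155/512 => -621/2048
13 of 15 · RBBRBBRRBRRBB · max L -621/2048 · min R -155/512 => -1241/4096
14 of 15 · RBBRBBRRBRRBBB · max L -1241/4096 · min R -155/512 => -2481/8192
15 of 15 · RBBRBBRRBRRBBBR · max L -1241/4096 · min R -2481/8192 => -4963/16384

-4963/16384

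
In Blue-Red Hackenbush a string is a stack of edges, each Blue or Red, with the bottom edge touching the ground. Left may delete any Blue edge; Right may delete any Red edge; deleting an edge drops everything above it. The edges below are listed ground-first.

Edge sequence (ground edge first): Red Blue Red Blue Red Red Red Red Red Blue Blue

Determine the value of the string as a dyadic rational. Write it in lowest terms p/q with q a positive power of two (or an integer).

-761/1024

Prefix values for Red Blue Red Blue Red Red Red Red Red Blue Blue via {L|R} + simplicity:
g_1 [R]  L=[]  R=[0]  = -1
g_2 [RB]  L=[-1]  R=[0]  = -1/2
g_3 [RBR]  L=[-1]  R=[-1/2, 0]  = -3/4
g_4 [RBRB]  L=[-1, -3/4]  R=[-1/2, 0]  = -5/8
g_5 [RBRBR]  L=[-1, -3/4]  R=[-5/8, -1/2, 0]  = -11/16
g_6 [RBRBRR]  L=[-1, -3/4]  R=[-11/16, -5/8, -1/2, 0]  = -23/32
g_7 [RBRBRRR]  L=[-1, -3/4]  R=[-23/32, -11/16, -5/8, -1/2, 0]  = -47/64
g_8 [RBRBRRRR]  L=[-1, -3/4]  R=[-47/64, -23/32, -11/16, -5/8, -1/2, 0]  = -95/128
g_9 [RBRBRRRRR]  L=[-1, -3/4]  R=[-95/128, -47/64, -23/32, -11/16, -5/8, -1/2, 0]  = -191/256
g_10 [RBRBRRRRRB]  L=[-1, -3/4, -191/256]  R=[-95/128, -47/64, -23/32, -11/16, -5/8, -1/2, 0]  = -381/512
g_11 [RBRBRRRRRBB]  L=[-1, -3/4, -191/256, -381/512]  R=[-95/128, -47/64, -23/32, -11/16, -5/8, -1/2, 0]  = -761/1024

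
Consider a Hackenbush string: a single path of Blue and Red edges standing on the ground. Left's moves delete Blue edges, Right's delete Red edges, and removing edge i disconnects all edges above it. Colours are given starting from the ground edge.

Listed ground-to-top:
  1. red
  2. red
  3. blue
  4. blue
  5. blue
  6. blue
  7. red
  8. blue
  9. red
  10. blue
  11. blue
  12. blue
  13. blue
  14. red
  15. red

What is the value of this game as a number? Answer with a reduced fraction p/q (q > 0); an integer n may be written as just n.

Prefix values for red red blue blue blue blue red blue red blue blue blue blue red red via {L|R} + simplicity:
G_1 [r]  L=[—]  R=[0]  = -1
G_2 [rr]  L=[—]  R=[-1,0]  = -2
G_3 [rrb]  L=[-2]  R=[-1,0]  = -3/2
G_4 [rrbb]  L=[-2,-3/2]  R=[-1,0]  = -5/4
G_5 [rrbbb]  L=[-2,-3/2,-5/4]  R=[-1,0]  = -9/8
G_6 [rrbbbb]  L=[-2,-3/2,-5/4,-9/8]  R=[-1,0]  = -17/16
G_7 [rrbbbbr]  L=[-2,-3/2,-5/4,-9/8]  R=[-17/16,-1,0]  = -35/32
G_8 [rrbbbbrb]  L=[-2,-3/2,-5/4,-9/8,-35/32]  R=[-17/16,-1,0]  = -69/64
G_9 [rrbbbbrbr]  L=[-2,-3/2,-5/4,-9/8,-35/32]  R=[-69/64,-17/16,-1,0]  = -139/128
G_10 [rrbbbbrbrb]  L=[-2,-3/2,-5/4,-9/8,-35/32,-139/128]  R=[-69/64,-17/16,-1,0]  = -277/256
G_11 [rrbbbbrbrbb]  L=[-2,-3/2,-5/4,-9/8,-35/32,-139/128,-277/256]  R=[-69/64,-17/16,-1,0]  = -553/512
G_12 [rrbbbbrbrbbb]  L=[-2,-3/2,-5/4,-9/8,-35/32,-139/128,-277/256,-553/512]  R=[-69/64,-17/16,-1,0]  = -1105/1024
G_13 [rrbbbbrbrbbbb]  L=[-2,-3/2,-5/4,-9/8,-35/32,-139/128,-277/256,-553/512,-1105/1024]  R=[-69/64,-17/16,-1,0]  = -2209/2048
G_14 [rrbbbbrbrbbbbr]  L=[-2,-3/2,-5/4,-9/8,-35/32,-139/128,-277/256,-553/512,-1105/1024]  R=[-2209/2048,-69/64,-17/16,-1,0]  = -4419/4096
G_15 [rrbbbbrbrbbbbrr]  L=[-2,-3/2,-5/4,-9/8,-35/32,-139/128,-277/256,-553/512,-1105/1024]  R=[-4419/4096,-2209/2048,-69/64,-17/16,-1,0]  = -8839/8192

-8839/8192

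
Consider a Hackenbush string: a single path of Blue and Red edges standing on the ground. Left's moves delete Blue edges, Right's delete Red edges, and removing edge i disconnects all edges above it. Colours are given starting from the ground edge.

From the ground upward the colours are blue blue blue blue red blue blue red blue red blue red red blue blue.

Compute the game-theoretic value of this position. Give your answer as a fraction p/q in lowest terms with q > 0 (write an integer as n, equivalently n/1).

Recurse on prefixes of the 15-edge string blue blue blue blue red blue blue red blue red blue red red blue blue:
b: Left { 0 }, Right { · } = simplest 1
bb: Left { 0; 1 }, Right { · } = simplest 2
bbb: Left { 0; 1; 2 }, Right { · } = simplest 3
bbbb: Left { 0; 1; 2; 3 }, Right { · } = simplest 4
bbbbr: Left { 0; 1; 2; 3 }, Right { 4 } = simplest 7/2
bbbbrb: Left { 0; 1; 2; 3; 7/2 }, Right { 4 } = simplest 15/4
bbbbrbb: Left { 0; 1; 2; 3; 7/2; 15/4 }, Right { 4 } = simplest 31/8
bbbbrbbr: Left { 0; 1; 2; 3; 7/2; 15/4 }, Right { 31/8; 4 } = simplest 61/16
bbbbrbbrb: Left { 0; 1; 2; 3; 7/2; 15/4; 61/16 }, Right { 31/8; 4 } = simplest 123/32
bbbbrbbrbr: Left { 0; 1; 2; 3; 7/2; 15/4; 61/16 }, Right { 123/32; 31/8; 4 } = simplest 245/64
bbbbrbbrbrb: Left { 0; 1; 2; 3; 7/2; 15/4; 61/16; 245/64 }, Right { 123/32; 31/8; 4 } = simplest 491/128
bbbbrbbrbrbr: Left { 0; 1; 2; 3; 7/2; 15/4; 61/16; 245/64 }, Right { 491/128; 123/32; 31/8; 4 } = simplest 981/256
bbbbrbbrbrbrr: Left { 0; 1; 2; 3; 7/2; 15/4; 61/16; 245/64 }, Right { 981/256; 491/128; 123/32; 31/8; 4 } = simplest 1961/512
bbbbrbbrbrbrrb: Left { 0; 1; 2; 3; 7/2; 15/4; 61/16; 245/64; 1961/512 }, Right { 981/256; 491/128; 123/32; 31/8; 4 } = simplest 3923/1024
bbbbrbbrbrbrrbb: Left { 0; 1; 2; 3; 7/2; 15/4; 61/16; 245/64; 1961/512; 3923/1024 }, Right { 981/256; 491/128; 123/32; 31/8; 4 } = simplest 7847/2048

7847/2048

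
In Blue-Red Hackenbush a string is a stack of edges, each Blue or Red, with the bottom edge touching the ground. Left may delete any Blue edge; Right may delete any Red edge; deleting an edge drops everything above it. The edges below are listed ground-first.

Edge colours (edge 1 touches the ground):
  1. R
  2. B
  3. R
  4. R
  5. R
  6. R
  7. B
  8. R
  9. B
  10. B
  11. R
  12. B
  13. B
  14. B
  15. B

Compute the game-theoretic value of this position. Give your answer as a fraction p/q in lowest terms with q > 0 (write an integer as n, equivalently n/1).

-15649/16384

g(R) = { ∅ | 0 } so -1
g(RB) = { -1 | 0 } so -1/2
g(RBR) = { -1 | -1/2; 0 } so -3/4
g(RBRR) = { -1 | -3/4; -1/2; 0 } so -7/8
g(RBRRR) = { -1 | -7/8; -3/4; -1/2; 0 } so -15/16
g(RBRRRR) = { -1 | -15/16; -7/8; -3/4; -1/2; 0 } so -31/32
g(RBRRRRB) = { -1; -31/32 | -15/16; -7/8; -3/4; -1/2; 0 } so -61/64
g(RBRRRRBR) = { -1; -31/32 | -61/64; -15/16; -7/8; -3/4; -1/2; 0 } so -123/128
g(RBRRRRBRB) = { -1; -31/32; -123/128 | -61/64; -15/16; -7/8; -3/4; -1/2; 0 } so -245/256
g(RBRRRRBRBB) = { -1; -31/32; -123/128; -245/256 | -61/64; -15/16; -7/8; -3/4; -1/2; 0 } so -489/512
g(RBRRRRBRBBR) = { -1; -31/32; -123/128; -245/256 | -489/512; -61/64; -15/16; -7/8; -3/4; -1/2; 0 } so -979/1024
g(RBRRRRBRBBRB) = { -1; -31/32; -123/128; -245/256; -979/1024 | -489/512; -61/64; -15/16; -7/8; -3/4; -1/2; 0 } so -1957/2048
g(RBRRRRBRBBRBB) = { -1; -31/32; -123/128; -245/256; -979/1024; -1957/2048 | -489/512; -61/64; -15/16; -7/8; -3/4; -1/2; 0 } so -3913/4096
g(RBRRRRBRBBRBBB) = { -1; -31/32; -123/128; -245/256; -979/1024; -1957/2048; -3913/4096 | -489/512; -61/64; -15/16; -7/8; -3/4; -1/2; 0 } so -7825/8192
g(RBRRRRBRBBRBBBB) = { -1; -31/32; -123/128; -245/256; -979/1024; -1957/2048; -3913/4096; -7825/8192 | -489/512; -61/64; -15/16; -7/8; -3/4; -1/2; 0 } so -15649/16384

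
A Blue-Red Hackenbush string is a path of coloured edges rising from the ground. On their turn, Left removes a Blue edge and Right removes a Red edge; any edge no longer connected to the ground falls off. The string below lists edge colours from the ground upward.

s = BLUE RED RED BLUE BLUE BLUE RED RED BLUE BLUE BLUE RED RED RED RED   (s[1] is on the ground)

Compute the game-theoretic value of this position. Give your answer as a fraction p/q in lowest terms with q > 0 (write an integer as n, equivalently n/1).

edge 1 of 15 (BLUE): { 0 | · } -> 1
edge 2 of 15 (RED): { 0 | 1 } -> 1/2
edge 3 of 15 (RED): { 0 | 1/2 1 } -> 1/4
edge 4 of 15 (BLUE): { 0 1/4 | 1/2 1 } -> 3/8
edge 5 of 15 (BLUE): { 0 1/4 3/8 | 1/2 1 } -> 7/16
edge 6 of 15 (BLUE): { 0 1/4 3/8 7/16 | 1/2 1 } -> 15/32
edge 7 of 15 (RED): { 0 1/4 3/8 7/16 | 15/32 1/2 1 } -> 29/64
edge 8 of 15 (RED): { 0 1/4 3/8 7/16 | 29/64 15/32 1/2 1 } -> 57/128
edge 9 of 15 (BLUE): { 0 1/4 3/8 7/16 57/128 | 29/64 15/32 1/2 1 } -> 115/256
edge 10 of 15 (BLUE): { 0 1/4 3/8 7/16 57/128 115/256 | 29/64 15/32 1/2 1 } -> 231/512
edge 11 of 15 (BLUE): { 0 1/4 3/8 7/16 57/128 115/256 231/512 | 29/64 15/32 1/2 1 } -> 463/1024
edge 12 of 15 (RED): { 0 1/4 3/8 7/16 57/128 115/256 231/512 | 463/1024 29/64 15/32 1/2 1 } -> 925/2048
edge 13 of 15 (RED): { 0 1/4 3/8 7/16 57/128 115/256 231/512 | 925/2048 463/1024 29/64 15/32 1/2 1 } -> 1849/4096
edge 14 of 15 (RED): { 0 1/4 3/8 7/16 57/128 115/256 231/512 | 1849/4096 925/2048 463/1024 29/64 15/32 1/2 1 } -> 3697/8192
edge 15 of 15 (RED): { 0 1/4 3/8 7/16 57/128 115/256 231/512 | 3697/8192 1849/4096 925/2048 463/1024 29/64 15/32 1/2 1 } -> 7393/16384

7393/16384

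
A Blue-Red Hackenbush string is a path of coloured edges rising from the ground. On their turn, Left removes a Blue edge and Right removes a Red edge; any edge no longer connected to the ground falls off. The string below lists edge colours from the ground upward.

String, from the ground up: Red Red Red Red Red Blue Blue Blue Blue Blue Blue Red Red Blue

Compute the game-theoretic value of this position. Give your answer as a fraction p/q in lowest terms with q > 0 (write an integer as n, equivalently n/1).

-2061/512

1 of 14 · R · max L −∞ · min R 0 — -1
2 of 14 · RR · max L −∞ · min R -1 — -2
3 of 14 · RRR · max L −∞ · min R -2 — -3
4 of 14 · RRRR · max L −∞ · min R -3 — -4
5 of 14 · RRRRR · max L −∞ · min R -4 — -5
6 of 14 · RRRRRB · max L -5 · min R -4 — -9/2
7 of 14 · RRRRRBB · max L -9/2 · min R -4 — -17/4
8 of 14 · RRRRRBBB · max L -17/4 · min R -4 — -33/8
9 of 14 · RRRRRBBBB · max L -33/8 · min R -4 — -65/16
10 of 14 · RRRRRBBBBB · max L -65/16 · min R -4 — -129/32
11 of 14 · RRRRRBBBBBB · max L -129/32 · min R -4 — -257/64
12 of 14 · RRRRRBBBBBBR · max L -129/32 · min R -257/64 — -515/128
13 of 14 · RRRRRBBBBBBRR · max L -129/32 · min R -515/128 — -1031/256
14 of 14 · RRRRRBBBBBBRRB · max L -1031/256 · min R -515/128 — -2061/512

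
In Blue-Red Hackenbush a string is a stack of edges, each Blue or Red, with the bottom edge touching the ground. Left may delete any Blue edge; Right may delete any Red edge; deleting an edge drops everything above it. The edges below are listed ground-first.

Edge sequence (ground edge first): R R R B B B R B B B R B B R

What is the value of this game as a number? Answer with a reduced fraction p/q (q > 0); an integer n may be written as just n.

-4371/2048

R: Left { — }, Right { 0 } -> simplest -1
RR: Left { — }, Right { -1; 0 } -> simplest -2
RRR: Left { — }, Right { -2; -1; 0 } -> simplest -3
RRRB: Left { -3 }, Right { -2; -1; 0 } -> simplest -5/2
RRRBB: Left { -3; -5/2 }, Right { -2; -1; 0 } -> simplest -9/4
RRRBBB: Left { -3; -5/2; -9/4 }, Right { -2; -1; 0 } -> simplest -17/8
RRRBBBR: Left { -3; -5/2; -9/4 }, Right { -17/8; -2; -1; 0 } -> simplest -35/16
RRRBBBRB: Left { -3; -5/2; -9/4; -35/16 }, Right { -17/8; -2; -1; 0 } -> simplest -69/32
RRRBBBRBB: Left { -3; -5/2; -9/4; -35/16; -69/32 }, Right { -17/8; -2; -1; 0 } -> simplest -137/64
RRRBBBRBBB: Left { -3; -5/2; -9/4; -35/16; -69/32; -137/64 }, Right { -17/8; -2; -1; 0 } -> simplest -273/128
RRRBBBRBBBR: Left { -3; -5/2; -9/4; -35/16; -69/32; -137/64 }, Right { -273/128; -17/8; -2; -1; 0 } -> simplest -547/256
RRRBBBRBBBRB: Left { -3; -5/2; -9/4; -35/16; -69/32; -137/64; -547/256 }, Right { -273/128; -17/8; -2; -1; 0 } -> simplest -1093/512
RRRBBBRBBBRBB: Left { -3; -5/2; -9/4; -35/16; -69/32; -137/64; -547/256; -1093/512 }, Right { -273/128; -17/8; -2; -1; 0 } -> simplest -2185/1024
RRRBBBRBBBRBBR: Left { -3; -5/2; -9/4; -35/16; -69/32; -137/64; -547/256; -1093/512 }, Right { -2185/1024; -273/128; -17/8; -2; -1; 0 } -> simplest -4371/2048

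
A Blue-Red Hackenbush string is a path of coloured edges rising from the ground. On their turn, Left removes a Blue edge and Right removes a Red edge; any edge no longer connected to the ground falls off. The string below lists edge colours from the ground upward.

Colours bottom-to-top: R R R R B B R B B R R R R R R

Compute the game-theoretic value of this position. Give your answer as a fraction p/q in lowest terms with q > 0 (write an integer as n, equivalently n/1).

-6783/2048

R: Left { none }, Right { 0 } → simplest -1
RR: Left { none }, Right { -1, 0 } → simplest -2
RRR: Left { none }, Right { -2, -1, 0 } → simplest -3
RRRR: Left { none }, Right { -3, -2, -1, 0 } → simplest -4
RRRRB: Left { -4 }, Right { -3, -2, -1, 0 } → simplest -7/2
RRRRBB: Left { -4, -7/2 }, Right { -3, -2, -1, 0 } → simplest -13/4
RRRRBBR: Left { -4, -7/2 }, Right { -13/4, -3, -2, -1, 0 } → simplest -27/8
RRRRBBRB: Left { -4, -7/2, -27/8 }, Right { -13/4, -3, -2, -1, 0 } → simplest -53/16
RRRRBBRBB: Left { -4, -7/2, -27/8, -53/16 }, Right { -13/4, -3, -2, -1, 0 } → simplest -105/32
RRRRBBRBBR: Left { -4, -7/2, -27/8, -53/16 }, Right { -105/32, -13/4, -3, -2, -1, 0 } → simplest -211/64
RRRRBBRBBRR: Left { -4, -7/2, -27/8, -53/16 }, Right { -211/64, -105/32, -13/4, -3, -2, -1, 0 } → simplest -423/128
RRRRBBRBBRRR: Left { -4, -7/2, -27/8, -53/16 }, Right { -423/128, -211/64, -105/32, -13/4, -3, -2, -1, 0 } → simplest -847/256
RRRRBBRBBRRRR: Left { -4, -7/2, -27/8, -53/16 }, Right { -847/256, -423/128, -211/64, -105/32, -13/4, -3, -2, -1, 0 } → simplest -1695/512
RRRRBBRBBRRRRR: Left { -4, -7/2, -27/8, -53/16 }, Right { -1695/512, -847/256, -423/128, -211/64, -105/32, -13/4, -3, -2, -1, 0 } → simplest -3391/1024
RRRRBBRBBRRRRRR: Left { -4, -7/2, -27/8, -53/16 }, Right { -3391/1024, -1695/512, -847/256, -423/128, -211/64, -105/32, -13/4, -3, -2, -1, 0 } → simplest -6783/2048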